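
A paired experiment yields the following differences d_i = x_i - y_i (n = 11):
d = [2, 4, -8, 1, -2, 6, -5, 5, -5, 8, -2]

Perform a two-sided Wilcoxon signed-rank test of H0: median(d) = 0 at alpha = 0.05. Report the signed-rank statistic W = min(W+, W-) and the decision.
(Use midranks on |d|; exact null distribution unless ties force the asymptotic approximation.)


Step 1: Drop any zero differences (none here) and take |d_i|.
|d| = [2, 4, 8, 1, 2, 6, 5, 5, 5, 8, 2]
Step 2: Midrank |d_i| (ties get averaged ranks).
ranks: |2|->3, |4|->5, |8|->10.5, |1|->1, |2|->3, |6|->9, |5|->7, |5|->7, |5|->7, |8|->10.5, |2|->3
Step 3: Attach original signs; sum ranks with positive sign and with negative sign.
W+ = 3 + 5 + 1 + 9 + 7 + 10.5 = 35.5
W- = 10.5 + 3 + 7 + 7 + 3 = 30.5
(Check: W+ + W- = 66 should equal n(n+1)/2 = 66.)
Step 4: Test statistic W = min(W+, W-) = 30.5.
Step 5: Ties in |d|, so use the tie-corrected normal approximation.
        E[W] = n(n+1)/4 = 11*12/4 = 33.
        Tie groups: |d|=2 (t=3), |d|=5 (t=3), |d|=8 (t=2); sum(t^3 - t) = 54.
        Var[W] = n(n+1)(2n+1)/24 - sum(t^3-t)/48 = 3036/24 - 54/48 = 125.375.
        z = (W - E[W]) / sqrt(Var[W]) = (30.5 - 33) / 11.1971 = -0.2233.
        Two-sided p = 2*Phi(z) = 0.823324.
Step 6: alpha = 0.05. fail to reject H0.

W+ = 35.5, W- = 30.5, W = min = 30.5, p = 0.823324, fail to reject H0.


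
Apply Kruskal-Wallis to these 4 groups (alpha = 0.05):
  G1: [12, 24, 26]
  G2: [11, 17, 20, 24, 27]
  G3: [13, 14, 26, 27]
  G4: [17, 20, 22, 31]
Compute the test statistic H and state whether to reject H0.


Step 1: Combine all N = 16 observations and assign midranks.
sorted (value, group, rank): (11,G2,1), (12,G1,2), (13,G3,3), (14,G3,4), (17,G2,5.5), (17,G4,5.5), (20,G2,7.5), (20,G4,7.5), (22,G4,9), (24,G1,10.5), (24,G2,10.5), (26,G1,12.5), (26,G3,12.5), (27,G2,14.5), (27,G3,14.5), (31,G4,16)
Step 2: Sum ranks within each group.
R_1 = 25 (n_1 = 3)
R_2 = 39 (n_2 = 5)
R_3 = 34 (n_3 = 4)
R_4 = 38 (n_4 = 4)
Step 3: H = 12/(N(N+1)) * sum(R_i^2/n_i) - 3(N+1)
     = 12/(16*17) * (25^2/3 + 39^2/5 + 34^2/4 + 38^2/4) - 3*17
     = 0.044118 * 1162.53 - 51
     = 0.288235.
Step 4: Ties present; correction factor C = 1 - 30/(16^3 - 16) = 0.992647. Corrected H = 0.288235 / 0.992647 = 0.290370.
Step 5: Under H0, H ~ chi^2(3); p-value = 0.961829.
Step 6: alpha = 0.05. fail to reject H0.

H = 0.2904, df = 3, p = 0.961829, fail to reject H0.


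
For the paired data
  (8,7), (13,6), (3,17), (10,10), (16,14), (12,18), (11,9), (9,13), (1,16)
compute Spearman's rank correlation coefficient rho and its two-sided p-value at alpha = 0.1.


Step 1: Rank x and y separately (midranks; no ties here).
rank(x): 8->3, 13->8, 3->2, 10->5, 16->9, 12->7, 11->6, 9->4, 1->1
rank(y): 7->2, 6->1, 17->8, 10->4, 14->6, 18->9, 9->3, 13->5, 16->7
Step 2: d_i = R_x(i) - R_y(i); compute d_i^2.
  (3-2)^2=1, (8-1)^2=49, (2-8)^2=36, (5-4)^2=1, (9-6)^2=9, (7-9)^2=4, (6-3)^2=9, (4-5)^2=1, (1-7)^2=36
sum(d^2) = 146.
Step 3: rho = 1 - 6*146 / (9*(9^2 - 1)) = 1 - 876/720 = -0.216667.
Step 4: Under H0, t = rho * sqrt((n-2)/(1-rho^2)) = -0.5872 ~ t(7).
Step 5: Two-sided p-value from the t-distribution with 7 df = 0.575515.
Step 6: alpha = 0.1. fail to reject H0.

rho = -0.2167, p = 0.575515, fail to reject H0 at alpha = 0.1.


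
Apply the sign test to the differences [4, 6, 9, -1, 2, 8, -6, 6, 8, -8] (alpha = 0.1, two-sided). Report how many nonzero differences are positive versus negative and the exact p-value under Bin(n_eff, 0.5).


Step 1: Discard zero differences. Original n = 10; n_eff = number of nonzero differences = 10.
Nonzero differences (with sign): +4, +6, +9, -1, +2, +8, -6, +6, +8, -8
Step 2: Count signs: positive = 7, negative = 3.
Step 3: Under H0: P(positive) = 0.5, so the number of positives S ~ Bin(10, 0.5).
Step 4: Two-sided exact p-value = sum of Bin(10,0.5) probabilities at or below the observed probability = 0.343750.
Step 5: alpha = 0.1. fail to reject H0.

n_eff = 10, pos = 7, neg = 3, p = 0.343750, fail to reject H0.


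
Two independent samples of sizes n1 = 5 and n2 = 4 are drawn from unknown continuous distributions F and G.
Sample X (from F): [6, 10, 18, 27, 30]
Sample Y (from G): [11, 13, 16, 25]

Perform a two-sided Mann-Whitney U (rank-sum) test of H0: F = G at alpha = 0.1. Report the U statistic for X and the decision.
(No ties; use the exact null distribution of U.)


Step 1: Combine and sort all 9 observations; assign midranks.
sorted (value, group): (6,X), (10,X), (11,Y), (13,Y), (16,Y), (18,X), (25,Y), (27,X), (30,X)
ranks: 6->1, 10->2, 11->3, 13->4, 16->5, 18->6, 25->7, 27->8, 30->9
Step 2: Rank sum for X: R1 = 1 + 2 + 6 + 8 + 9 = 26.
Step 3: U_X = R1 - n1(n1+1)/2 = 26 - 5*6/2 = 26 - 15 = 11.
       U_Y = n1*n2 - U_X = 20 - 11 = 9.
Step 4: No ties, so the exact null distribution of U (based on enumerating the C(9,5) = 126 equally likely rank assignments) gives the two-sided p-value.
Step 5: p-value = 0.904762; compare to alpha = 0.1. fail to reject H0.

U_X = 11, p = 0.904762, fail to reject H0 at alpha = 0.1.


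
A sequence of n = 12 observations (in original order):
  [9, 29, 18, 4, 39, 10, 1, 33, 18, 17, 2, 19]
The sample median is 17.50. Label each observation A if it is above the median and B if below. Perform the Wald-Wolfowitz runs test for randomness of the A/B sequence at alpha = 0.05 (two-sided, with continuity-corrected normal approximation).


Step 1: Compute median = 17.50; label A = above, B = below.
Labels in order: BAABABBAABBA  (n_A = 6, n_B = 6)
Step 2: Count runs R = 8.
Step 3: Under H0 (random ordering), E[R] = 2*n_A*n_B/(n_A+n_B) + 1 = 2*6*6/12 + 1 = 7.0000.
        Var[R] = 2*n_A*n_B*(2*n_A*n_B - n_A - n_B) / ((n_A+n_B)^2 * (n_A+n_B-1)) = 4320/1584 = 2.7273.
        SD[R] = 1.6514.
Step 4: Continuity-corrected z = (R - 0.5 - E[R]) / SD[R] = (8 - 0.5 - 7.0000) / 1.6514 = 0.3028.
Step 5: Two-sided p-value via normal approximation = 2*(1 - Phi(|z|)) = 0.762069.
Step 6: alpha = 0.05. fail to reject H0.

R = 8, z = 0.3028, p = 0.762069, fail to reject H0.


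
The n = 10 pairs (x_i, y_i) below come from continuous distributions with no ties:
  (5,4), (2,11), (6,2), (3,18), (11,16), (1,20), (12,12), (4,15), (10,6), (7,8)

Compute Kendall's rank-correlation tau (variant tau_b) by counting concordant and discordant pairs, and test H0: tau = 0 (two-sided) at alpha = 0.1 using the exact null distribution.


Step 1: Enumerate the 45 unordered pairs (i,j) with i<j and classify each by sign(x_j-x_i) * sign(y_j-y_i).
  (1,2):dx=-3,dy=+7->D; (1,3):dx=+1,dy=-2->D; (1,4):dx=-2,dy=+14->D; (1,5):dx=+6,dy=+12->C
  (1,6):dx=-4,dy=+16->D; (1,7):dx=+7,dy=+8->C; (1,8):dx=-1,dy=+11->D; (1,9):dx=+5,dy=+2->C
  (1,10):dx=+2,dy=+4->C; (2,3):dx=+4,dy=-9->D; (2,4):dx=+1,dy=+7->C; (2,5):dx=+9,dy=+5->C
  (2,6):dx=-1,dy=+9->D; (2,7):dx=+10,dy=+1->C; (2,8):dx=+2,dy=+4->C; (2,9):dx=+8,dy=-5->D
  (2,10):dx=+5,dy=-3->D; (3,4):dx=-3,dy=+16->D; (3,5):dx=+5,dy=+14->C; (3,6):dx=-5,dy=+18->D
  (3,7):dx=+6,dy=+10->C; (3,8):dx=-2,dy=+13->D; (3,9):dx=+4,dy=+4->C; (3,10):dx=+1,dy=+6->C
  (4,5):dx=+8,dy=-2->D; (4,6):dx=-2,dy=+2->D; (4,7):dx=+9,dy=-6->D; (4,8):dx=+1,dy=-3->D
  (4,9):dx=+7,dy=-12->D; (4,10):dx=+4,dy=-10->D; (5,6):dx=-10,dy=+4->D; (5,7):dx=+1,dy=-4->D
  (5,8):dx=-7,dy=-1->C; (5,9):dx=-1,dy=-10->C; (5,10):dx=-4,dy=-8->C; (6,7):dx=+11,dy=-8->D
  (6,8):dx=+3,dy=-5->D; (6,9):dx=+9,dy=-14->D; (6,10):dx=+6,dy=-12->D; (7,8):dx=-8,dy=+3->D
  (7,9):dx=-2,dy=-6->C; (7,10):dx=-5,dy=-4->C; (8,9):dx=+6,dy=-9->D; (8,10):dx=+3,dy=-7->D
  (9,10):dx=-3,dy=+2->D
Step 2: C = 17, D = 28, total pairs = 45.
Step 3: tau = (C - D)/(n(n-1)/2) = (17 - 28)/45 = -0.244444.
Step 4: Exact two-sided p-value (enumerate n! = 3628800 permutations of y under H0): p = 0.380720.
Step 5: alpha = 0.1. fail to reject H0.

tau_b = -0.2444 (C=17, D=28), p = 0.380720, fail to reject H0.


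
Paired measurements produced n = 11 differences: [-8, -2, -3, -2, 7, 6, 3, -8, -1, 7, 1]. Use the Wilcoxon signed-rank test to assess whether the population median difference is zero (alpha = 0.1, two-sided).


Step 1: Drop any zero differences (none here) and take |d_i|.
|d| = [8, 2, 3, 2, 7, 6, 3, 8, 1, 7, 1]
Step 2: Midrank |d_i| (ties get averaged ranks).
ranks: |8|->10.5, |2|->3.5, |3|->5.5, |2|->3.5, |7|->8.5, |6|->7, |3|->5.5, |8|->10.5, |1|->1.5, |7|->8.5, |1|->1.5
Step 3: Attach original signs; sum ranks with positive sign and with negative sign.
W+ = 8.5 + 7 + 5.5 + 8.5 + 1.5 = 31
W- = 10.5 + 3.5 + 5.5 + 3.5 + 10.5 + 1.5 = 35
(Check: W+ + W- = 66 should equal n(n+1)/2 = 66.)
Step 4: Test statistic W = min(W+, W-) = 31.
Step 5: Ties in |d|, so use the tie-corrected normal approximation.
        E[W] = n(n+1)/4 = 11*12/4 = 33.
        Tie groups: |d|=1 (t=2), |d|=2 (t=2), |d|=3 (t=2), |d|=7 (t=2), |d|=8 (t=2); sum(t^3 - t) = 30.
        Var[W] = n(n+1)(2n+1)/24 - sum(t^3-t)/48 = 3036/24 - 30/48 = 125.875.
        z = (W - E[W]) / sqrt(Var[W]) = (31 - 33) / 11.2194 = -0.1783.
        Two-sided p = 2*Phi(z) = 0.858517.
Step 6: alpha = 0.1. fail to reject H0.

W+ = 31, W- = 35, W = min = 31, p = 0.858517, fail to reject H0.


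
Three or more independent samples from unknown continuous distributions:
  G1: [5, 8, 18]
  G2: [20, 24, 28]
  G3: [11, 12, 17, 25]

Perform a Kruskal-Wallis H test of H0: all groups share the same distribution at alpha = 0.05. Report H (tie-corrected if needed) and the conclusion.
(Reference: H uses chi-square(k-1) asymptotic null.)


Step 1: Combine all N = 10 observations and assign midranks.
sorted (value, group, rank): (5,G1,1), (8,G1,2), (11,G3,3), (12,G3,4), (17,G3,5), (18,G1,6), (20,G2,7), (24,G2,8), (25,G3,9), (28,G2,10)
Step 2: Sum ranks within each group.
R_1 = 9 (n_1 = 3)
R_2 = 25 (n_2 = 3)
R_3 = 21 (n_3 = 4)
Step 3: H = 12/(N(N+1)) * sum(R_i^2/n_i) - 3(N+1)
     = 12/(10*11) * (9^2/3 + 25^2/3 + 21^2/4) - 3*11
     = 0.109091 * 345.583 - 33
     = 4.700000.
Step 4: No ties, so H is used without correction.
Step 5: Under H0, H ~ chi^2(2); p-value = 0.095369.
Step 6: alpha = 0.05. fail to reject H0.

H = 4.7000, df = 2, p = 0.095369, fail to reject H0.


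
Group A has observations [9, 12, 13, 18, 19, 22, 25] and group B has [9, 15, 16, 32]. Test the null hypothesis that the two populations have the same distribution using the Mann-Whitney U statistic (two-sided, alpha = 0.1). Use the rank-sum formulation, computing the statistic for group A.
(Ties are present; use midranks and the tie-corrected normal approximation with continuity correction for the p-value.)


Step 1: Combine and sort all 11 observations; assign midranks.
sorted (value, group): (9,X), (9,Y), (12,X), (13,X), (15,Y), (16,Y), (18,X), (19,X), (22,X), (25,X), (32,Y)
ranks: 9->1.5, 9->1.5, 12->3, 13->4, 15->5, 16->6, 18->7, 19->8, 22->9, 25->10, 32->11
Step 2: Rank sum for X: R1 = 1.5 + 3 + 4 + 7 + 8 + 9 + 10 = 42.5.
Step 3: U_X = R1 - n1(n1+1)/2 = 42.5 - 7*8/2 = 42.5 - 28 = 14.5.
       U_Y = n1*n2 - U_X = 28 - 14.5 = 13.5.
Step 4: Ties are present, so use the tie-corrected normal approximation (with continuity correction) for the p-value.
Step 5: p-value = 1.000000; compare to alpha = 0.1. fail to reject H0.

U_X = 14.5, p = 1.000000, fail to reject H0 at alpha = 0.1.


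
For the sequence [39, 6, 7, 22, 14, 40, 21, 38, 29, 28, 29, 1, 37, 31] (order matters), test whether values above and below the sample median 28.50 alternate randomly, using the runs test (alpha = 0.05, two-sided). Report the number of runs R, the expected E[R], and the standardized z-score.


Step 1: Compute median = 28.50; label A = above, B = below.
Labels in order: ABBBBABAABABAA  (n_A = 7, n_B = 7)
Step 2: Count runs R = 9.
Step 3: Under H0 (random ordering), E[R] = 2*n_A*n_B/(n_A+n_B) + 1 = 2*7*7/14 + 1 = 8.0000.
        Var[R] = 2*n_A*n_B*(2*n_A*n_B - n_A - n_B) / ((n_A+n_B)^2 * (n_A+n_B-1)) = 8232/2548 = 3.2308.
        SD[R] = 1.7974.
Step 4: Continuity-corrected z = (R - 0.5 - E[R]) / SD[R] = (9 - 0.5 - 8.0000) / 1.7974 = 0.2782.
Step 5: Two-sided p-value via normal approximation = 2*(1 - Phi(|z|)) = 0.780879.
Step 6: alpha = 0.05. fail to reject H0.

R = 9, z = 0.2782, p = 0.780879, fail to reject H0.


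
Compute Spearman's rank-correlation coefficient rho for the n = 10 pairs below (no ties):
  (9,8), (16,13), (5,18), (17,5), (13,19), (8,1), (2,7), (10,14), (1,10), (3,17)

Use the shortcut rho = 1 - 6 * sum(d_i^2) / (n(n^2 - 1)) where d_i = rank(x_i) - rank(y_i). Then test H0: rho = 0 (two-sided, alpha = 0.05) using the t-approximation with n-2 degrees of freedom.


Step 1: Rank x and y separately (midranks; no ties here).
rank(x): 9->6, 16->9, 5->4, 17->10, 13->8, 8->5, 2->2, 10->7, 1->1, 3->3
rank(y): 8->4, 13->6, 18->9, 5->2, 19->10, 1->1, 7->3, 14->7, 10->5, 17->8
Step 2: d_i = R_x(i) - R_y(i); compute d_i^2.
  (6-4)^2=4, (9-6)^2=9, (4-9)^2=25, (10-2)^2=64, (8-10)^2=4, (5-1)^2=16, (2-3)^2=1, (7-7)^2=0, (1-5)^2=16, (3-8)^2=25
sum(d^2) = 164.
Step 3: rho = 1 - 6*164 / (10*(10^2 - 1)) = 1 - 984/990 = 0.006061.
Step 4: Under H0, t = rho * sqrt((n-2)/(1-rho^2)) = 0.0171 ~ t(8).
Step 5: Two-sided p-value from the t-distribution with 8 df = 0.986743.
Step 6: alpha = 0.05. fail to reject H0.

rho = 0.0061, p = 0.986743, fail to reject H0 at alpha = 0.05.


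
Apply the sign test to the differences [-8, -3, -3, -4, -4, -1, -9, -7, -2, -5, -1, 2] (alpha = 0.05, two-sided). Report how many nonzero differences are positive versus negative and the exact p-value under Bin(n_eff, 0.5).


Step 1: Discard zero differences. Original n = 12; n_eff = number of nonzero differences = 12.
Nonzero differences (with sign): -8, -3, -3, -4, -4, -1, -9, -7, -2, -5, -1, +2
Step 2: Count signs: positive = 1, negative = 11.
Step 3: Under H0: P(positive) = 0.5, so the number of positives S ~ Bin(12, 0.5).
Step 4: Two-sided exact p-value = sum of Bin(12,0.5) probabilities at or below the observed probability = 0.006348.
Step 5: alpha = 0.05. reject H0.

n_eff = 12, pos = 1, neg = 11, p = 0.006348, reject H0.


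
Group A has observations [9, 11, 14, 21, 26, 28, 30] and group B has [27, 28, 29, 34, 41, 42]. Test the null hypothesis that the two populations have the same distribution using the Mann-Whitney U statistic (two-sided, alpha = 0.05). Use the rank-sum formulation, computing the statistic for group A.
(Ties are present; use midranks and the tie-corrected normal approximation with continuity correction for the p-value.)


Step 1: Combine and sort all 13 observations; assign midranks.
sorted (value, group): (9,X), (11,X), (14,X), (21,X), (26,X), (27,Y), (28,X), (28,Y), (29,Y), (30,X), (34,Y), (41,Y), (42,Y)
ranks: 9->1, 11->2, 14->3, 21->4, 26->5, 27->6, 28->7.5, 28->7.5, 29->9, 30->10, 34->11, 41->12, 42->13
Step 2: Rank sum for X: R1 = 1 + 2 + 3 + 4 + 5 + 7.5 + 10 = 32.5.
Step 3: U_X = R1 - n1(n1+1)/2 = 32.5 - 7*8/2 = 32.5 - 28 = 4.5.
       U_Y = n1*n2 - U_X = 42 - 4.5 = 37.5.
Step 4: Ties are present, so use the tie-corrected normal approximation (with continuity correction) for the p-value.
Step 5: p-value = 0.022087; compare to alpha = 0.05. reject H0.

U_X = 4.5, p = 0.022087, reject H0 at alpha = 0.05.


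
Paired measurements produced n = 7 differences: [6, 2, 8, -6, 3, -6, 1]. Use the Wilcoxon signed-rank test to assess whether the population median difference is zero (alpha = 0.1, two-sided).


Step 1: Drop any zero differences (none here) and take |d_i|.
|d| = [6, 2, 8, 6, 3, 6, 1]
Step 2: Midrank |d_i| (ties get averaged ranks).
ranks: |6|->5, |2|->2, |8|->7, |6|->5, |3|->3, |6|->5, |1|->1
Step 3: Attach original signs; sum ranks with positive sign and with negative sign.
W+ = 5 + 2 + 7 + 3 + 1 = 18
W- = 5 + 5 = 10
(Check: W+ + W- = 28 should equal n(n+1)/2 = 28.)
Step 4: Test statistic W = min(W+, W-) = 10.
Step 5: Ties in |d|, so use the tie-corrected normal approximation.
        E[W] = n(n+1)/4 = 7*8/4 = 14.
        Tie groups: |d|=6 (t=3); sum(t^3 - t) = 24.
        Var[W] = n(n+1)(2n+1)/24 - sum(t^3-t)/48 = 840/24 - 24/48 = 34.5.
        z = (W - E[W]) / sqrt(Var[W]) = (10 - 14) / 5.8737 = -0.6810.
        Two-sided p = 2*Phi(z) = 0.495868.
Step 6: alpha = 0.1. fail to reject H0.

W+ = 18, W- = 10, W = min = 10, p = 0.495868, fail to reject H0.


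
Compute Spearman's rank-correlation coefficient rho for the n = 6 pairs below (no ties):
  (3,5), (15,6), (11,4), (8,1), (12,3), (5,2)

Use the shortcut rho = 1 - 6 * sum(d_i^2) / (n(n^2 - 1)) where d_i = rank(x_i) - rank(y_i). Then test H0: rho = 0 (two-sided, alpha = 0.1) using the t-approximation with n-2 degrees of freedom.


Step 1: Rank x and y separately (midranks; no ties here).
rank(x): 3->1, 15->6, 11->4, 8->3, 12->5, 5->2
rank(y): 5->5, 6->6, 4->4, 1->1, 3->3, 2->2
Step 2: d_i = R_x(i) - R_y(i); compute d_i^2.
  (1-5)^2=16, (6-6)^2=0, (4-4)^2=0, (3-1)^2=4, (5-3)^2=4, (2-2)^2=0
sum(d^2) = 24.
Step 3: rho = 1 - 6*24 / (6*(6^2 - 1)) = 1 - 144/210 = 0.314286.
Step 4: Under H0, t = rho * sqrt((n-2)/(1-rho^2)) = 0.6621 ~ t(4).
Step 5: Two-sided p-value from the t-distribution with 4 df = 0.544093.
Step 6: alpha = 0.1. fail to reject H0.

rho = 0.3143, p = 0.544093, fail to reject H0 at alpha = 0.1.


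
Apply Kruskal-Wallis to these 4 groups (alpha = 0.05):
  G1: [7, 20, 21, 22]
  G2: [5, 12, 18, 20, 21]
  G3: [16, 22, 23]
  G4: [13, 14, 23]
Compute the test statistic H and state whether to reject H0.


Step 1: Combine all N = 15 observations and assign midranks.
sorted (value, group, rank): (5,G2,1), (7,G1,2), (12,G2,3), (13,G4,4), (14,G4,5), (16,G3,6), (18,G2,7), (20,G1,8.5), (20,G2,8.5), (21,G1,10.5), (21,G2,10.5), (22,G1,12.5), (22,G3,12.5), (23,G3,14.5), (23,G4,14.5)
Step 2: Sum ranks within each group.
R_1 = 33.5 (n_1 = 4)
R_2 = 30 (n_2 = 5)
R_3 = 33 (n_3 = 3)
R_4 = 23.5 (n_4 = 3)
Step 3: H = 12/(N(N+1)) * sum(R_i^2/n_i) - 3(N+1)
     = 12/(15*16) * (33.5^2/4 + 30^2/5 + 33^2/3 + 23.5^2/3) - 3*16
     = 0.050000 * 1007.65 - 48
     = 2.382292.
Step 4: Ties present; correction factor C = 1 - 24/(15^3 - 15) = 0.992857. Corrected H = 2.382292 / 0.992857 = 2.399430.
Step 5: Under H0, H ~ chi^2(3); p-value = 0.493741.
Step 6: alpha = 0.05. fail to reject H0.

H = 2.3994, df = 3, p = 0.493741, fail to reject H0.


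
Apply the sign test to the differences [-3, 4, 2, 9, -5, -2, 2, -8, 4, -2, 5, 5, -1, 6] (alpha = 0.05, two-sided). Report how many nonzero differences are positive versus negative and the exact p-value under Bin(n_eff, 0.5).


Step 1: Discard zero differences. Original n = 14; n_eff = number of nonzero differences = 14.
Nonzero differences (with sign): -3, +4, +2, +9, -5, -2, +2, -8, +4, -2, +5, +5, -1, +6
Step 2: Count signs: positive = 8, negative = 6.
Step 3: Under H0: P(positive) = 0.5, so the number of positives S ~ Bin(14, 0.5).
Step 4: Two-sided exact p-value = sum of Bin(14,0.5) probabilities at or below the observed probability = 0.790527.
Step 5: alpha = 0.05. fail to reject H0.

n_eff = 14, pos = 8, neg = 6, p = 0.790527, fail to reject H0.


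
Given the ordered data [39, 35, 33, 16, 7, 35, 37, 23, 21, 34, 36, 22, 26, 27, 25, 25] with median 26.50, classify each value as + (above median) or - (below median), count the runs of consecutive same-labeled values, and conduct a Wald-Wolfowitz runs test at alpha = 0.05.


Step 1: Compute median = 26.50; label A = above, B = below.
Labels in order: AAABBAABBAABBABB  (n_A = 8, n_B = 8)
Step 2: Count runs R = 8.
Step 3: Under H0 (random ordering), E[R] = 2*n_A*n_B/(n_A+n_B) + 1 = 2*8*8/16 + 1 = 9.0000.
        Var[R] = 2*n_A*n_B*(2*n_A*n_B - n_A - n_B) / ((n_A+n_B)^2 * (n_A+n_B-1)) = 14336/3840 = 3.7333.
        SD[R] = 1.9322.
Step 4: Continuity-corrected z = (R + 0.5 - E[R]) / SD[R] = (8 + 0.5 - 9.0000) / 1.9322 = -0.2588.
Step 5: Two-sided p-value via normal approximation = 2*(1 - Phi(|z|)) = 0.795809.
Step 6: alpha = 0.05. fail to reject H0.

R = 8, z = -0.2588, p = 0.795809, fail to reject H0.


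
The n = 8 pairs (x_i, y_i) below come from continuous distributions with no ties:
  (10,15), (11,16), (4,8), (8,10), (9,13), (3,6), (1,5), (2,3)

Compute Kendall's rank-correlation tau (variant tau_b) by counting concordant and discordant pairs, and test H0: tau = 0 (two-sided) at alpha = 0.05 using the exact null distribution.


Step 1: Enumerate the 28 unordered pairs (i,j) with i<j and classify each by sign(x_j-x_i) * sign(y_j-y_i).
  (1,2):dx=+1,dy=+1->C; (1,3):dx=-6,dy=-7->C; (1,4):dx=-2,dy=-5->C; (1,5):dx=-1,dy=-2->C
  (1,6):dx=-7,dy=-9->C; (1,7):dx=-9,dy=-10->C; (1,8):dx=-8,dy=-12->C; (2,3):dx=-7,dy=-8->C
  (2,4):dx=-3,dy=-6->C; (2,5):dx=-2,dy=-3->C; (2,6):dx=-8,dy=-10->C; (2,7):dx=-10,dy=-11->C
  (2,8):dx=-9,dy=-13->C; (3,4):dx=+4,dy=+2->C; (3,5):dx=+5,dy=+5->C; (3,6):dx=-1,dy=-2->C
  (3,7):dx=-3,dy=-3->C; (3,8):dx=-2,dy=-5->C; (4,5):dx=+1,dy=+3->C; (4,6):dx=-5,dy=-4->C
  (4,7):dx=-7,dy=-5->C; (4,8):dx=-6,dy=-7->C; (5,6):dx=-6,dy=-7->C; (5,7):dx=-8,dy=-8->C
  (5,8):dx=-7,dy=-10->C; (6,7):dx=-2,dy=-1->C; (6,8):dx=-1,dy=-3->C; (7,8):dx=+1,dy=-2->D
Step 2: C = 27, D = 1, total pairs = 28.
Step 3: tau = (C - D)/(n(n-1)/2) = (27 - 1)/28 = 0.928571.
Step 4: Exact two-sided p-value (enumerate n! = 40320 permutations of y under H0): p = 0.000397.
Step 5: alpha = 0.05. reject H0.

tau_b = 0.9286 (C=27, D=1), p = 0.000397, reject H0.


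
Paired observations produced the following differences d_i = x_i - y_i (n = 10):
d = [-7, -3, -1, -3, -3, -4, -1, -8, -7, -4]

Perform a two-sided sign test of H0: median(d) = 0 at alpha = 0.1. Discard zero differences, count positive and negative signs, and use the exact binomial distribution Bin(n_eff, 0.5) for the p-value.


Step 1: Discard zero differences. Original n = 10; n_eff = number of nonzero differences = 10.
Nonzero differences (with sign): -7, -3, -1, -3, -3, -4, -1, -8, -7, -4
Step 2: Count signs: positive = 0, negative = 10.
Step 3: Under H0: P(positive) = 0.5, so the number of positives S ~ Bin(10, 0.5).
Step 4: Two-sided exact p-value = sum of Bin(10,0.5) probabilities at or below the observed probability = 0.001953.
Step 5: alpha = 0.1. reject H0.

n_eff = 10, pos = 0, neg = 10, p = 0.001953, reject H0.


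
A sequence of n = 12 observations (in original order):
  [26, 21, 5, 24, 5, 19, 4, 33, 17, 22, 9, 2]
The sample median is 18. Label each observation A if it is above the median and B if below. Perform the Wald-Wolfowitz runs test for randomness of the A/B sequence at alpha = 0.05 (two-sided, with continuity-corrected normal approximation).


Step 1: Compute median = 18; label A = above, B = below.
Labels in order: AABABABABABB  (n_A = 6, n_B = 6)
Step 2: Count runs R = 10.
Step 3: Under H0 (random ordering), E[R] = 2*n_A*n_B/(n_A+n_B) + 1 = 2*6*6/12 + 1 = 7.0000.
        Var[R] = 2*n_A*n_B*(2*n_A*n_B - n_A - n_B) / ((n_A+n_B)^2 * (n_A+n_B-1)) = 4320/1584 = 2.7273.
        SD[R] = 1.6514.
Step 4: Continuity-corrected z = (R - 0.5 - E[R]) / SD[R] = (10 - 0.5 - 7.0000) / 1.6514 = 1.5138.
Step 5: Two-sided p-value via normal approximation = 2*(1 - Phi(|z|)) = 0.130070.
Step 6: alpha = 0.05. fail to reject H0.

R = 10, z = 1.5138, p = 0.130070, fail to reject H0.


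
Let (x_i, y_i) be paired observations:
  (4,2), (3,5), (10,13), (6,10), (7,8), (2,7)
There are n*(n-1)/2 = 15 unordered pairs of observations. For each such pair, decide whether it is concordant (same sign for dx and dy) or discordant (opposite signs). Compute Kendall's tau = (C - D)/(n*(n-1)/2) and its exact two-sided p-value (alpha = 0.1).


Step 1: Enumerate the 15 unordered pairs (i,j) with i<j and classify each by sign(x_j-x_i) * sign(y_j-y_i).
  (1,2):dx=-1,dy=+3->D; (1,3):dx=+6,dy=+11->C; (1,4):dx=+2,dy=+8->C; (1,5):dx=+3,dy=+6->C
  (1,6):dx=-2,dy=+5->D; (2,3):dx=+7,dy=+8->C; (2,4):dx=+3,dy=+5->C; (2,5):dx=+4,dy=+3->C
  (2,6):dx=-1,dy=+2->D; (3,4):dx=-4,dy=-3->C; (3,5):dx=-3,dy=-5->C; (3,6):dx=-8,dy=-6->C
  (4,5):dx=+1,dy=-2->D; (4,6):dx=-4,dy=-3->C; (5,6):dx=-5,dy=-1->C
Step 2: C = 11, D = 4, total pairs = 15.
Step 3: tau = (C - D)/(n(n-1)/2) = (11 - 4)/15 = 0.466667.
Step 4: Exact two-sided p-value (enumerate n! = 720 permutations of y under H0): p = 0.272222.
Step 5: alpha = 0.1. fail to reject H0.

tau_b = 0.4667 (C=11, D=4), p = 0.272222, fail to reject H0.


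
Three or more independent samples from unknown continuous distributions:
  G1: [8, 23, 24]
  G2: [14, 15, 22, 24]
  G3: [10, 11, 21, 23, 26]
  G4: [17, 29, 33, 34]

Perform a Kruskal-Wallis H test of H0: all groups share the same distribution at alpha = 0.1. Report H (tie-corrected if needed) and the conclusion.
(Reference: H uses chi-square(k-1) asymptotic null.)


Step 1: Combine all N = 16 observations and assign midranks.
sorted (value, group, rank): (8,G1,1), (10,G3,2), (11,G3,3), (14,G2,4), (15,G2,5), (17,G4,6), (21,G3,7), (22,G2,8), (23,G1,9.5), (23,G3,9.5), (24,G1,11.5), (24,G2,11.5), (26,G3,13), (29,G4,14), (33,G4,15), (34,G4,16)
Step 2: Sum ranks within each group.
R_1 = 22 (n_1 = 3)
R_2 = 28.5 (n_2 = 4)
R_3 = 34.5 (n_3 = 5)
R_4 = 51 (n_4 = 4)
Step 3: H = 12/(N(N+1)) * sum(R_i^2/n_i) - 3(N+1)
     = 12/(16*17) * (22^2/3 + 28.5^2/4 + 34.5^2/5 + 51^2/4) - 3*17
     = 0.044118 * 1252.7 - 51
     = 4.265993.
Step 4: Ties present; correction factor C = 1 - 12/(16^3 - 16) = 0.997059. Corrected H = 4.265993 / 0.997059 = 4.278577.
Step 5: Under H0, H ~ chi^2(3); p-value = 0.232912.
Step 6: alpha = 0.1. fail to reject H0.

H = 4.2786, df = 3, p = 0.232912, fail to reject H0.


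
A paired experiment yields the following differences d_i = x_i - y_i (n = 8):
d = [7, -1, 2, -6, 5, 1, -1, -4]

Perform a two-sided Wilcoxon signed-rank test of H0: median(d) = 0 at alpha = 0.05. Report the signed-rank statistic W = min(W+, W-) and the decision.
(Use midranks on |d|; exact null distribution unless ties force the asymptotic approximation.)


Step 1: Drop any zero differences (none here) and take |d_i|.
|d| = [7, 1, 2, 6, 5, 1, 1, 4]
Step 2: Midrank |d_i| (ties get averaged ranks).
ranks: |7|->8, |1|->2, |2|->4, |6|->7, |5|->6, |1|->2, |1|->2, |4|->5
Step 3: Attach original signs; sum ranks with positive sign and with negative sign.
W+ = 8 + 4 + 6 + 2 = 20
W- = 2 + 7 + 2 + 5 = 16
(Check: W+ + W- = 36 should equal n(n+1)/2 = 36.)
Step 4: Test statistic W = min(W+, W-) = 16.
Step 5: Ties in |d|, so use the tie-corrected normal approximation.
        E[W] = n(n+1)/4 = 8*9/4 = 18.
        Tie groups: |d|=1 (t=3); sum(t^3 - t) = 24.
        Var[W] = n(n+1)(2n+1)/24 - sum(t^3-t)/48 = 1224/24 - 24/48 = 50.5.
        z = (W - E[W]) / sqrt(Var[W]) = (16 - 18) / 7.1063 = -0.2814.
        Two-sided p = 2*Phi(z) = 0.778374.
Step 6: alpha = 0.05. fail to reject H0.

W+ = 20, W- = 16, W = min = 16, p = 0.778374, fail to reject H0.


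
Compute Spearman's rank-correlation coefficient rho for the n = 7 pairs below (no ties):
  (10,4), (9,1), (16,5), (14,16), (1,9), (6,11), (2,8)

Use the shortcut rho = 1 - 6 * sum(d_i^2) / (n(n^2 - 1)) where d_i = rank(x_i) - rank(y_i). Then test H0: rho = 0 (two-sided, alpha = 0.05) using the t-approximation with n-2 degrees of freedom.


Step 1: Rank x and y separately (midranks; no ties here).
rank(x): 10->5, 9->4, 16->7, 14->6, 1->1, 6->3, 2->2
rank(y): 4->2, 1->1, 5->3, 16->7, 9->5, 11->6, 8->4
Step 2: d_i = R_x(i) - R_y(i); compute d_i^2.
  (5-2)^2=9, (4-1)^2=9, (7-3)^2=16, (6-7)^2=1, (1-5)^2=16, (3-6)^2=9, (2-4)^2=4
sum(d^2) = 64.
Step 3: rho = 1 - 6*64 / (7*(7^2 - 1)) = 1 - 384/336 = -0.142857.
Step 4: Under H0, t = rho * sqrt((n-2)/(1-rho^2)) = -0.3227 ~ t(5).
Step 5: Two-sided p-value from the t-distribution with 5 df = 0.759945.
Step 6: alpha = 0.05. fail to reject H0.

rho = -0.1429, p = 0.759945, fail to reject H0 at alpha = 0.05.


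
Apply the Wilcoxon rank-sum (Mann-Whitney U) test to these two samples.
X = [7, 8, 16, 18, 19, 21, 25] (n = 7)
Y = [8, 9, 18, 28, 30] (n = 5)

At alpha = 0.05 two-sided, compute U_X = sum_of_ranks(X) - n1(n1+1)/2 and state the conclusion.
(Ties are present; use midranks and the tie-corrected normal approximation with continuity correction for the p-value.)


Step 1: Combine and sort all 12 observations; assign midranks.
sorted (value, group): (7,X), (8,X), (8,Y), (9,Y), (16,X), (18,X), (18,Y), (19,X), (21,X), (25,X), (28,Y), (30,Y)
ranks: 7->1, 8->2.5, 8->2.5, 9->4, 16->5, 18->6.5, 18->6.5, 19->8, 21->9, 25->10, 28->11, 30->12
Step 2: Rank sum for X: R1 = 1 + 2.5 + 5 + 6.5 + 8 + 9 + 10 = 42.
Step 3: U_X = R1 - n1(n1+1)/2 = 42 - 7*8/2 = 42 - 28 = 14.
       U_Y = n1*n2 - U_X = 35 - 14 = 21.
Step 4: Ties are present, so use the tie-corrected normal approximation (with continuity correction) for the p-value.
Step 5: p-value = 0.624905; compare to alpha = 0.05. fail to reject H0.

U_X = 14, p = 0.624905, fail to reject H0 at alpha = 0.05.


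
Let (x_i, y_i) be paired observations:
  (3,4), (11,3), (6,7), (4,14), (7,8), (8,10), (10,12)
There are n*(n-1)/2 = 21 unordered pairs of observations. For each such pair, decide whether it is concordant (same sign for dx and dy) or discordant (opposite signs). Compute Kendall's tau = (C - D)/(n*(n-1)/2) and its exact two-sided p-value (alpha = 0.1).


Step 1: Enumerate the 21 unordered pairs (i,j) with i<j and classify each by sign(x_j-x_i) * sign(y_j-y_i).
  (1,2):dx=+8,dy=-1->D; (1,3):dx=+3,dy=+3->C; (1,4):dx=+1,dy=+10->C; (1,5):dx=+4,dy=+4->C
  (1,6):dx=+5,dy=+6->C; (1,7):dx=+7,dy=+8->C; (2,3):dx=-5,dy=+4->D; (2,4):dx=-7,dy=+11->D
  (2,5):dx=-4,dy=+5->D; (2,6):dx=-3,dy=+7->D; (2,7):dx=-1,dy=+9->D; (3,4):dx=-2,dy=+7->D
  (3,5):dx=+1,dy=+1->C; (3,6):dx=+2,dy=+3->C; (3,7):dx=+4,dy=+5->C; (4,5):dx=+3,dy=-6->D
  (4,6):dx=+4,dy=-4->D; (4,7):dx=+6,dy=-2->D; (5,6):dx=+1,dy=+2->C; (5,7):dx=+3,dy=+4->C
  (6,7):dx=+2,dy=+2->C
Step 2: C = 11, D = 10, total pairs = 21.
Step 3: tau = (C - D)/(n(n-1)/2) = (11 - 10)/21 = 0.047619.
Step 4: Exact two-sided p-value (enumerate n! = 5040 permutations of y under H0): p = 1.000000.
Step 5: alpha = 0.1. fail to reject H0.

tau_b = 0.0476 (C=11, D=10), p = 1.000000, fail to reject H0.


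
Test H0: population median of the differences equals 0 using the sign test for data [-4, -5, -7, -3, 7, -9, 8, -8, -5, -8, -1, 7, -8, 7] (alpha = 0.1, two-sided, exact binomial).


Step 1: Discard zero differences. Original n = 14; n_eff = number of nonzero differences = 14.
Nonzero differences (with sign): -4, -5, -7, -3, +7, -9, +8, -8, -5, -8, -1, +7, -8, +7
Step 2: Count signs: positive = 4, negative = 10.
Step 3: Under H0: P(positive) = 0.5, so the number of positives S ~ Bin(14, 0.5).
Step 4: Two-sided exact p-value = sum of Bin(14,0.5) probabilities at or below the observed probability = 0.179565.
Step 5: alpha = 0.1. fail to reject H0.

n_eff = 14, pos = 4, neg = 10, p = 0.179565, fail to reject H0.


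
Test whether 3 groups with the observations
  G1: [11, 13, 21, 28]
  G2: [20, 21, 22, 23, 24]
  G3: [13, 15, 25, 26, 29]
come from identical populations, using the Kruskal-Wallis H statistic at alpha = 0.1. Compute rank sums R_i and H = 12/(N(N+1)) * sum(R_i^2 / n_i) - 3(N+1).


Step 1: Combine all N = 14 observations and assign midranks.
sorted (value, group, rank): (11,G1,1), (13,G1,2.5), (13,G3,2.5), (15,G3,4), (20,G2,5), (21,G1,6.5), (21,G2,6.5), (22,G2,8), (23,G2,9), (24,G2,10), (25,G3,11), (26,G3,12), (28,G1,13), (29,G3,14)
Step 2: Sum ranks within each group.
R_1 = 23 (n_1 = 4)
R_2 = 38.5 (n_2 = 5)
R_3 = 43.5 (n_3 = 5)
Step 3: H = 12/(N(N+1)) * sum(R_i^2/n_i) - 3(N+1)
     = 12/(14*15) * (23^2/4 + 38.5^2/5 + 43.5^2/5) - 3*15
     = 0.057143 * 807.15 - 45
     = 1.122857.
Step 4: Ties present; correction factor C = 1 - 12/(14^3 - 14) = 0.995604. Corrected H = 1.122857 / 0.995604 = 1.127815.
Step 5: Under H0, H ~ chi^2(2); p-value = 0.568982.
Step 6: alpha = 0.1. fail to reject H0.

H = 1.1278, df = 2, p = 0.568982, fail to reject H0.


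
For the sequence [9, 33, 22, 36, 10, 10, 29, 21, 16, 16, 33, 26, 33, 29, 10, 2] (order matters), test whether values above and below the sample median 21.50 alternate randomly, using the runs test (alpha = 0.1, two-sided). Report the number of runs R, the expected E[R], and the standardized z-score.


Step 1: Compute median = 21.50; label A = above, B = below.
Labels in order: BAAABBABBBAAAABB  (n_A = 8, n_B = 8)
Step 2: Count runs R = 7.
Step 3: Under H0 (random ordering), E[R] = 2*n_A*n_B/(n_A+n_B) + 1 = 2*8*8/16 + 1 = 9.0000.
        Var[R] = 2*n_A*n_B*(2*n_A*n_B - n_A - n_B) / ((n_A+n_B)^2 * (n_A+n_B-1)) = 14336/3840 = 3.7333.
        SD[R] = 1.9322.
Step 4: Continuity-corrected z = (R + 0.5 - E[R]) / SD[R] = (7 + 0.5 - 9.0000) / 1.9322 = -0.7763.
Step 5: Two-sided p-value via normal approximation = 2*(1 - Phi(|z|)) = 0.437558.
Step 6: alpha = 0.1. fail to reject H0.

R = 7, z = -0.7763, p = 0.437558, fail to reject H0.


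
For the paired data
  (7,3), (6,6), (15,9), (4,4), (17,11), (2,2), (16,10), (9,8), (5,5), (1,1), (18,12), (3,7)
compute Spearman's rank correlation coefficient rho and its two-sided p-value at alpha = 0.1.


Step 1: Rank x and y separately (midranks; no ties here).
rank(x): 7->7, 6->6, 15->9, 4->4, 17->11, 2->2, 16->10, 9->8, 5->5, 1->1, 18->12, 3->3
rank(y): 3->3, 6->6, 9->9, 4->4, 11->11, 2->2, 10->10, 8->8, 5->5, 1->1, 12->12, 7->7
Step 2: d_i = R_x(i) - R_y(i); compute d_i^2.
  (7-3)^2=16, (6-6)^2=0, (9-9)^2=0, (4-4)^2=0, (11-11)^2=0, (2-2)^2=0, (10-10)^2=0, (8-8)^2=0, (5-5)^2=0, (1-1)^2=0, (12-12)^2=0, (3-7)^2=16
sum(d^2) = 32.
Step 3: rho = 1 - 6*32 / (12*(12^2 - 1)) = 1 - 192/1716 = 0.888112.
Step 4: Under H0, t = rho * sqrt((n-2)/(1-rho^2)) = 6.1103 ~ t(10).
Step 5: Two-sided p-value from the t-distribution with 10 df = 0.000114.
Step 6: alpha = 0.1. reject H0.

rho = 0.8881, p = 0.000114, reject H0 at alpha = 0.1.


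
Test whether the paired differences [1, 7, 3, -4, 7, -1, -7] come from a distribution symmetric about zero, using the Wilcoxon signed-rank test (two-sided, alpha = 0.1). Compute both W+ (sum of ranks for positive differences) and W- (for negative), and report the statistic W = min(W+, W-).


Step 1: Drop any zero differences (none here) and take |d_i|.
|d| = [1, 7, 3, 4, 7, 1, 7]
Step 2: Midrank |d_i| (ties get averaged ranks).
ranks: |1|->1.5, |7|->6, |3|->3, |4|->4, |7|->6, |1|->1.5, |7|->6
Step 3: Attach original signs; sum ranks with positive sign and with negative sign.
W+ = 1.5 + 6 + 3 + 6 = 16.5
W- = 4 + 1.5 + 6 = 11.5
(Check: W+ + W- = 28 should equal n(n+1)/2 = 28.)
Step 4: Test statistic W = min(W+, W-) = 11.5.
Step 5: Ties in |d|, so use the tie-corrected normal approximation.
        E[W] = n(n+1)/4 = 7*8/4 = 14.
        Tie groups: |d|=1 (t=2), |d|=7 (t=3); sum(t^3 - t) = 30.
        Var[W] = n(n+1)(2n+1)/24 - sum(t^3-t)/48 = 840/24 - 30/48 = 34.375.
        z = (W - E[W]) / sqrt(Var[W]) = (11.5 - 14) / 5.8630 = -0.4264.
        Two-sided p = 2*Phi(z) = 0.669815.
Step 6: alpha = 0.1. fail to reject H0.

W+ = 16.5, W- = 11.5, W = min = 11.5, p = 0.669815, fail to reject H0.


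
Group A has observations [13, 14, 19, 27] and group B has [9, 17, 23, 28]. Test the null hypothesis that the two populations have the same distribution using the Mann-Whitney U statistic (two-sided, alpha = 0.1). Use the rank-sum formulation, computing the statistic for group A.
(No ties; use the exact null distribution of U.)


Step 1: Combine and sort all 8 observations; assign midranks.
sorted (value, group): (9,Y), (13,X), (14,X), (17,Y), (19,X), (23,Y), (27,X), (28,Y)
ranks: 9->1, 13->2, 14->3, 17->4, 19->5, 23->6, 27->7, 28->8
Step 2: Rank sum for X: R1 = 2 + 3 + 5 + 7 = 17.
Step 3: U_X = R1 - n1(n1+1)/2 = 17 - 4*5/2 = 17 - 10 = 7.
       U_Y = n1*n2 - U_X = 16 - 7 = 9.
Step 4: No ties, so the exact null distribution of U (based on enumerating the C(8,4) = 70 equally likely rank assignments) gives the two-sided p-value.
Step 5: p-value = 0.885714; compare to alpha = 0.1. fail to reject H0.

U_X = 7, p = 0.885714, fail to reject H0 at alpha = 0.1.


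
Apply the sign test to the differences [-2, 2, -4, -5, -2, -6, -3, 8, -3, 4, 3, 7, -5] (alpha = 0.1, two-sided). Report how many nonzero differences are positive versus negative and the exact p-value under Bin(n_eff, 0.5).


Step 1: Discard zero differences. Original n = 13; n_eff = number of nonzero differences = 13.
Nonzero differences (with sign): -2, +2, -4, -5, -2, -6, -3, +8, -3, +4, +3, +7, -5
Step 2: Count signs: positive = 5, negative = 8.
Step 3: Under H0: P(positive) = 0.5, so the number of positives S ~ Bin(13, 0.5).
Step 4: Two-sided exact p-value = sum of Bin(13,0.5) probabilities at or below the observed probability = 0.581055.
Step 5: alpha = 0.1. fail to reject H0.

n_eff = 13, pos = 5, neg = 8, p = 0.581055, fail to reject H0.


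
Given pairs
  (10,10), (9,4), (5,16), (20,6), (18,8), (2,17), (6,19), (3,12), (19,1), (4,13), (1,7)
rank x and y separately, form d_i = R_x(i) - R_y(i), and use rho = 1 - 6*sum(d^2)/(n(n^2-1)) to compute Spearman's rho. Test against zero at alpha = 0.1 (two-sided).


Step 1: Rank x and y separately (midranks; no ties here).
rank(x): 10->8, 9->7, 5->5, 20->11, 18->9, 2->2, 6->6, 3->3, 19->10, 4->4, 1->1
rank(y): 10->6, 4->2, 16->9, 6->3, 8->5, 17->10, 19->11, 12->7, 1->1, 13->8, 7->4
Step 2: d_i = R_x(i) - R_y(i); compute d_i^2.
  (8-6)^2=4, (7-2)^2=25, (5-9)^2=16, (11-3)^2=64, (9-5)^2=16, (2-10)^2=64, (6-11)^2=25, (3-7)^2=16, (10-1)^2=81, (4-8)^2=16, (1-4)^2=9
sum(d^2) = 336.
Step 3: rho = 1 - 6*336 / (11*(11^2 - 1)) = 1 - 2016/1320 = -0.527273.
Step 4: Under H0, t = rho * sqrt((n-2)/(1-rho^2)) = -1.8616 ~ t(9).
Step 5: Two-sided p-value from the t-distribution with 9 df = 0.095565.
Step 6: alpha = 0.1. reject H0.

rho = -0.5273, p = 0.095565, reject H0 at alpha = 0.1.


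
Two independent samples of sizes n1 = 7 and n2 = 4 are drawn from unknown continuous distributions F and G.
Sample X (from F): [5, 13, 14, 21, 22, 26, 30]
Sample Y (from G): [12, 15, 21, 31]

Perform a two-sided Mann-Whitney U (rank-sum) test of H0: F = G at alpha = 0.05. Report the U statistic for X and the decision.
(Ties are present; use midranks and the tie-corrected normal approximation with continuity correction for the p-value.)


Step 1: Combine and sort all 11 observations; assign midranks.
sorted (value, group): (5,X), (12,Y), (13,X), (14,X), (15,Y), (21,X), (21,Y), (22,X), (26,X), (30,X), (31,Y)
ranks: 5->1, 12->2, 13->3, 14->4, 15->5, 21->6.5, 21->6.5, 22->8, 26->9, 30->10, 31->11
Step 2: Rank sum for X: R1 = 1 + 3 + 4 + 6.5 + 8 + 9 + 10 = 41.5.
Step 3: U_X = R1 - n1(n1+1)/2 = 41.5 - 7*8/2 = 41.5 - 28 = 13.5.
       U_Y = n1*n2 - U_X = 28 - 13.5 = 14.5.
Step 4: Ties are present, so use the tie-corrected normal approximation (with continuity correction) for the p-value.
Step 5: p-value = 1.000000; compare to alpha = 0.05. fail to reject H0.

U_X = 13.5, p = 1.000000, fail to reject H0 at alpha = 0.05.


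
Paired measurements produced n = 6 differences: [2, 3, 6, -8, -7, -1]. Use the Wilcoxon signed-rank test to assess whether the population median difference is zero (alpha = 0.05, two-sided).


Step 1: Drop any zero differences (none here) and take |d_i|.
|d| = [2, 3, 6, 8, 7, 1]
Step 2: Midrank |d_i| (ties get averaged ranks).
ranks: |2|->2, |3|->3, |6|->4, |8|->6, |7|->5, |1|->1
Step 3: Attach original signs; sum ranks with positive sign and with negative sign.
W+ = 2 + 3 + 4 = 9
W- = 6 + 5 + 1 = 12
(Check: W+ + W- = 21 should equal n(n+1)/2 = 21.)
Step 4: Test statistic W = min(W+, W-) = 9.
Step 5: No ties, so the exact null distribution over the 2^6 = 64 sign assignments gives the two-sided p-value = 0.843750.
Step 6: alpha = 0.05. fail to reject H0.

W+ = 9, W- = 12, W = min = 9, p = 0.843750, fail to reject H0.


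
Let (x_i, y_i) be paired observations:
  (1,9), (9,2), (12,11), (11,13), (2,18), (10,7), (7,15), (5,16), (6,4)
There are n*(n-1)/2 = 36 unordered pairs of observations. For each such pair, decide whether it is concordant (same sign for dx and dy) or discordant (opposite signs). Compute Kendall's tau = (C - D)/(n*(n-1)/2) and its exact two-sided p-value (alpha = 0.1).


Step 1: Enumerate the 36 unordered pairs (i,j) with i<j and classify each by sign(x_j-x_i) * sign(y_j-y_i).
  (1,2):dx=+8,dy=-7->D; (1,3):dx=+11,dy=+2->C; (1,4):dx=+10,dy=+4->C; (1,5):dx=+1,dy=+9->C
  (1,6):dx=+9,dy=-2->D; (1,7):dx=+6,dy=+6->C; (1,8):dx=+4,dy=+7->C; (1,9):dx=+5,dy=-5->D
  (2,3):dx=+3,dy=+9->C; (2,4):dx=+2,dy=+11->C; (2,5):dx=-7,dy=+16->D; (2,6):dx=+1,dy=+5->C
  (2,7):dx=-2,dy=+13->D; (2,8):dx=-4,dy=+14->D; (2,9):dx=-3,dy=+2->D; (3,4):dx=-1,dy=+2->D
  (3,5):dx=-10,dy=+7->D; (3,6):dx=-2,dy=-4->C; (3,7):dx=-5,dy=+4->D; (3,8):dx=-7,dy=+5->D
  (3,9):dx=-6,dy=-7->C; (4,5):dx=-9,dy=+5->D; (4,6):dx=-1,dy=-6->C; (4,7):dx=-4,dy=+2->D
  (4,8):dx=-6,dy=+3->D; (4,9):dx=-5,dy=-9->C; (5,6):dx=+8,dy=-11->D; (5,7):dx=+5,dy=-3->D
  (5,8):dx=+3,dy=-2->D; (5,9):dx=+4,dy=-14->D; (6,7):dx=-3,dy=+8->D; (6,8):dx=-5,dy=+9->D
  (6,9):dx=-4,dy=-3->C; (7,8):dx=-2,dy=+1->D; (7,9):dx=-1,dy=-11->C; (8,9):dx=+1,dy=-12->D
Step 2: C = 14, D = 22, total pairs = 36.
Step 3: tau = (C - D)/(n(n-1)/2) = (14 - 22)/36 = -0.222222.
Step 4: Exact two-sided p-value (enumerate n! = 362880 permutations of y under H0): p = 0.476709.
Step 5: alpha = 0.1. fail to reject H0.

tau_b = -0.2222 (C=14, D=22), p = 0.476709, fail to reject H0.
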